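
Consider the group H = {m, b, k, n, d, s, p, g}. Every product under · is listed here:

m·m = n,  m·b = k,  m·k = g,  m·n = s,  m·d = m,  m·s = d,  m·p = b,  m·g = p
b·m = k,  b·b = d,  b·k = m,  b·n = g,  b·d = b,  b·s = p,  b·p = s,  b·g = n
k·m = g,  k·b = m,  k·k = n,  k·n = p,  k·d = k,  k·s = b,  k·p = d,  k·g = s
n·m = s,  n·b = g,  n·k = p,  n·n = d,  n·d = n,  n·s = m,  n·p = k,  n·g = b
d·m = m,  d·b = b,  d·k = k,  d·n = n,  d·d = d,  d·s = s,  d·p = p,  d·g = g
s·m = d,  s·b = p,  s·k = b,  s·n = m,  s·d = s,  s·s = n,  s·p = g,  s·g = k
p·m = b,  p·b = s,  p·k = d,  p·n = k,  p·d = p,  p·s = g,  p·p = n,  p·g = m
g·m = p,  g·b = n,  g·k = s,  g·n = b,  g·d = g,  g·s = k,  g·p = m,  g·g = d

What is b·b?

d

Read row b, column b: b·b = d.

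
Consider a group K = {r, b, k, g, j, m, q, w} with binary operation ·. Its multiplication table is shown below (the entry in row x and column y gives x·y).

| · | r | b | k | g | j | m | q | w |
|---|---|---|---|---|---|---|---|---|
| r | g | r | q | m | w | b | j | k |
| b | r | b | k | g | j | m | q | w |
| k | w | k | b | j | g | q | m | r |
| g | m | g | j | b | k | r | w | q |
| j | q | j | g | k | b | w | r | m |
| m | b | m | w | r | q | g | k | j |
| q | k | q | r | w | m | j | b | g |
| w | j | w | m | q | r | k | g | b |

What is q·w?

Read row q, column w: q·w = g.

g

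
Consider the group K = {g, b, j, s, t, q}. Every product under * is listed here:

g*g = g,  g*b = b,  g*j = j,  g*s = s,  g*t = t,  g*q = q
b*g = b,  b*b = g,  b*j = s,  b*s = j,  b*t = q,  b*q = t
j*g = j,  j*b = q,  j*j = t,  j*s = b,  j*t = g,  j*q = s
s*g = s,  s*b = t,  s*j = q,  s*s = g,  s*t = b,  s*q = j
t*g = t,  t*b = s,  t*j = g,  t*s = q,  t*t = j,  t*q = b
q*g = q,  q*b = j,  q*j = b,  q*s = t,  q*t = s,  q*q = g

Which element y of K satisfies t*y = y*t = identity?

First locate the identity: row g matches the header, so g is the identity.
Scan row t for g: t*j = g. Hence t^(-1) = j.

j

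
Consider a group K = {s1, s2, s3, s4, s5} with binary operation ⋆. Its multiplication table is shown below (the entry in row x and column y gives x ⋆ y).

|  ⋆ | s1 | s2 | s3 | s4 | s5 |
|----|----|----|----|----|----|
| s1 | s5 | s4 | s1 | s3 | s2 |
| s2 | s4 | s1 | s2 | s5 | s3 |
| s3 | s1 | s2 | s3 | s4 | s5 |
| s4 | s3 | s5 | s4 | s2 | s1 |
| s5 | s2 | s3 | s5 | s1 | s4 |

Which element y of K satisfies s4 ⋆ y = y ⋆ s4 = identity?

First locate the identity: row s3 matches the header, so s3 is the identity.
Scan row s4 for s3: s4 ⋆ s1 = s3. Hence s4^(-1) = s1.
(Structurally, K here is isomorphic to the cyclic group Z_5.)

s1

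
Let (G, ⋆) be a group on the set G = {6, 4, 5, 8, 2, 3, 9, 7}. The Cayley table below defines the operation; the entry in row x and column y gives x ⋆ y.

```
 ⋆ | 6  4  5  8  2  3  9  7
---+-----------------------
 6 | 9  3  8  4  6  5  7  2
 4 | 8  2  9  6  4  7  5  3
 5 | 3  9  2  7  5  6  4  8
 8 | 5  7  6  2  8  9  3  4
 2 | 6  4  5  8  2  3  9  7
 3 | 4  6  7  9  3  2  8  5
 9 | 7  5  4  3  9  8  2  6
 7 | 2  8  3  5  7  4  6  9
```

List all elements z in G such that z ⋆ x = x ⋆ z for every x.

An element z is central iff its row equals its column in the table.
For 3: 3 ⋆ 6 = 4 ≠ 5 = 6 ⋆ 3, so 3 ∉ Z.
Checking each element this way leaves Z(G) = {2, 9}.
(Structurally, G here is isomorphic to the dihedral group D_4.)

{2, 9}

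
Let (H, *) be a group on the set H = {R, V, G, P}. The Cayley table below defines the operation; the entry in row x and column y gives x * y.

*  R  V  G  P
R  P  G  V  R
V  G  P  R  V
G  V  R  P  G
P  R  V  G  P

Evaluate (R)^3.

R^1 = R
R^2 = R * R = P
R^3 = P * R = R
(Structurally, H here is isomorphic to the Klein four-group V_4.)

R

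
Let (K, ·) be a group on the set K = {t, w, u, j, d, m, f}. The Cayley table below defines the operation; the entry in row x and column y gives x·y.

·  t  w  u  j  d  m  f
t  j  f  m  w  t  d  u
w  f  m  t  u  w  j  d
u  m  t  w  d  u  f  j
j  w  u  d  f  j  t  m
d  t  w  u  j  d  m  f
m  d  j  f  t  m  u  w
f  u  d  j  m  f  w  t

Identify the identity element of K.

The identity e satisfies e·x = x for all x, so its row in the table reproduces the column headers.
Row d reads: t, w, u, j, d, m, f — exactly the header order. So d is the identity.

d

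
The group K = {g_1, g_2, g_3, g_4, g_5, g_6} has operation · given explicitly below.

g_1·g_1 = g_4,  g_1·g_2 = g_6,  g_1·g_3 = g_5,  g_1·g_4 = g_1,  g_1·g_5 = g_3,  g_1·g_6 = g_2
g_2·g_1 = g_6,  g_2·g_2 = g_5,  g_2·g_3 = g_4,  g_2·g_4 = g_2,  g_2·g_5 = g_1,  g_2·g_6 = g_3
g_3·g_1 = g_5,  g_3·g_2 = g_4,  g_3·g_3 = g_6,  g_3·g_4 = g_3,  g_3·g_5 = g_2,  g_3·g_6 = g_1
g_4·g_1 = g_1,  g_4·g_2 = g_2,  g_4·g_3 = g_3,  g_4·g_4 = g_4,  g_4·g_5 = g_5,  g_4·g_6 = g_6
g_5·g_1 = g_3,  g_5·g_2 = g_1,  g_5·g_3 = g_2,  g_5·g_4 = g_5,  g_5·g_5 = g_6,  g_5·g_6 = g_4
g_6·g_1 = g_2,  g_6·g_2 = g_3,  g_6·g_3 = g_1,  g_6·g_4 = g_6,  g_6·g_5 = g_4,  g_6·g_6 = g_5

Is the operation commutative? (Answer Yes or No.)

Check whether the table is symmetric across its main diagonal.
Every entry (row x, col y) equals the entry (row y, col x), so K is abelian.

Yes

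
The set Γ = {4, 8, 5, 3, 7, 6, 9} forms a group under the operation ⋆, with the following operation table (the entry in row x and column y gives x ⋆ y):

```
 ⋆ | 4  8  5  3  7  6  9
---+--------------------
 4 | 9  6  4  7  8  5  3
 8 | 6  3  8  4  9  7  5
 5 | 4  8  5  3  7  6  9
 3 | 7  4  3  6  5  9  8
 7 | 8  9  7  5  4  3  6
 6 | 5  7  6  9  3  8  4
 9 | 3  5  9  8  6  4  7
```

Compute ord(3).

The identity element is 5 (its row matches the header).
3^1 = 3
3^2 = 3 ⋆ 3 = 6
3^3 = 6 ⋆ 3 = 9
3^4 = 9 ⋆ 3 = 8
3^5 = 8 ⋆ 3 = 4
3^6 = 4 ⋆ 3 = 7
3^7 = 7 ⋆ 3 = 5
The first power of 3 equal to the identity is 3^7, so ord(3) = 7.
(Structurally, Γ here is isomorphic to the cyclic group Z_7.)

7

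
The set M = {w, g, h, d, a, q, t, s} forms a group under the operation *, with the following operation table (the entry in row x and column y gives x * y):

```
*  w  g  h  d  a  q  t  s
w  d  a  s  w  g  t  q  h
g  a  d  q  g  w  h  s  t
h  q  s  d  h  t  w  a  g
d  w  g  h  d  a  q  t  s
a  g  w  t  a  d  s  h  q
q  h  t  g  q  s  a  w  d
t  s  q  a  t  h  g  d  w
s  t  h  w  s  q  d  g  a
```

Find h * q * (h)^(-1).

The identity is d. In row h, the entry d sits in column h, so h^(-1) = h.
h * q = w
w * h = s

s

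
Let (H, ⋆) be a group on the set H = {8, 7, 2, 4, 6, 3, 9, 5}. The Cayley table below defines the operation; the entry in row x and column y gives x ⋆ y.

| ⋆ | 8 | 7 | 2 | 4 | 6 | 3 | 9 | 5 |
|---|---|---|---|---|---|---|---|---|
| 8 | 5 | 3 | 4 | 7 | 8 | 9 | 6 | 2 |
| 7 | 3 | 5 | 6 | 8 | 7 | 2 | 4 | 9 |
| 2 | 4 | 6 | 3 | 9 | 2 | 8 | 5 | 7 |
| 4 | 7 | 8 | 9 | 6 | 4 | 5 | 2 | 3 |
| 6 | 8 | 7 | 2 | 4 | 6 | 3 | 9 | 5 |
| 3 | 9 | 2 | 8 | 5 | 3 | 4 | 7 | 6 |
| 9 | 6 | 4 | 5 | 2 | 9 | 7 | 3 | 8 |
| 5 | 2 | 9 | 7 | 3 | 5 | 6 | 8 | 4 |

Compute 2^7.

7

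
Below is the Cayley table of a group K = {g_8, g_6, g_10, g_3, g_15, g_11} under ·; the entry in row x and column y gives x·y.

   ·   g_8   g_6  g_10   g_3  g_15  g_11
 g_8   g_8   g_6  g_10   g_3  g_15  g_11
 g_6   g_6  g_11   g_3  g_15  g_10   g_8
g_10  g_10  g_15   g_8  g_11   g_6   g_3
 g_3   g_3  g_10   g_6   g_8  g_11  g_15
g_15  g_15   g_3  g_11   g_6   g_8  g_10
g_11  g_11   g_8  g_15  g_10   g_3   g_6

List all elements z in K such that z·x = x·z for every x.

{g_8}

An element z is central iff its row equals its column in the table.
For g_10: g_10·g_11 = g_3 ≠ g_15 = g_11·g_10, so g_10 ∉ Z.
Checking each element this way leaves Z(K) = {g_8}.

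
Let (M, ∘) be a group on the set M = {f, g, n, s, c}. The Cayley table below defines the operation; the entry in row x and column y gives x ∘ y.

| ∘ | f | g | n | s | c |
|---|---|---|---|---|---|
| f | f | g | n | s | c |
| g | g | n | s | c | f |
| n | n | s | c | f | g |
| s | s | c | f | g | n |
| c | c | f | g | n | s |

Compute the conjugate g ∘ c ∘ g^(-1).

The identity is f. In row g, the entry f sits in column c, so g^(-1) = c.
g ∘ c = f
f ∘ c = c
(Structurally, M here is isomorphic to the cyclic group Z_5.)

c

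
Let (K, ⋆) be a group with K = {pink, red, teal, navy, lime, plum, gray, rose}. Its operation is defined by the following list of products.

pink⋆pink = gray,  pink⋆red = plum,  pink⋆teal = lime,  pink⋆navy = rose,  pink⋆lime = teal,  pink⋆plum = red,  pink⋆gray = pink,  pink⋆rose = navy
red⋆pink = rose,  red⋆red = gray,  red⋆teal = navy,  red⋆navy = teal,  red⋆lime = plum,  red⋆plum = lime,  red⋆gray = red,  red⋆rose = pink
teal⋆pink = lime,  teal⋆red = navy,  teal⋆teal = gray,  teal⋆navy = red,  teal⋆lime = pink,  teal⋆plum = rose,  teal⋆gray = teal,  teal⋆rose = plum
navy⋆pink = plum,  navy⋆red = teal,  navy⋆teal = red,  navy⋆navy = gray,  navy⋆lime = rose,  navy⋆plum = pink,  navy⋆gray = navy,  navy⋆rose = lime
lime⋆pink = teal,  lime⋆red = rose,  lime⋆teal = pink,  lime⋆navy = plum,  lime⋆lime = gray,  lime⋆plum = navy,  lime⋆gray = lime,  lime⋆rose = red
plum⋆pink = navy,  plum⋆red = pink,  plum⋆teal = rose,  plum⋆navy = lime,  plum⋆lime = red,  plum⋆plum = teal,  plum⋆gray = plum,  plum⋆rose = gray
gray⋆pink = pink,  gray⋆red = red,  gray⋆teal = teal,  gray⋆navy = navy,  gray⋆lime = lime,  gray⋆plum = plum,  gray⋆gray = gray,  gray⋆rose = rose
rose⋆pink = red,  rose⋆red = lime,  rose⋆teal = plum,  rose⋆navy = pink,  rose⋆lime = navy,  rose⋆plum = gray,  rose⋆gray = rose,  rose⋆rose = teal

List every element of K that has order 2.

{lime, navy, pink, red, teal}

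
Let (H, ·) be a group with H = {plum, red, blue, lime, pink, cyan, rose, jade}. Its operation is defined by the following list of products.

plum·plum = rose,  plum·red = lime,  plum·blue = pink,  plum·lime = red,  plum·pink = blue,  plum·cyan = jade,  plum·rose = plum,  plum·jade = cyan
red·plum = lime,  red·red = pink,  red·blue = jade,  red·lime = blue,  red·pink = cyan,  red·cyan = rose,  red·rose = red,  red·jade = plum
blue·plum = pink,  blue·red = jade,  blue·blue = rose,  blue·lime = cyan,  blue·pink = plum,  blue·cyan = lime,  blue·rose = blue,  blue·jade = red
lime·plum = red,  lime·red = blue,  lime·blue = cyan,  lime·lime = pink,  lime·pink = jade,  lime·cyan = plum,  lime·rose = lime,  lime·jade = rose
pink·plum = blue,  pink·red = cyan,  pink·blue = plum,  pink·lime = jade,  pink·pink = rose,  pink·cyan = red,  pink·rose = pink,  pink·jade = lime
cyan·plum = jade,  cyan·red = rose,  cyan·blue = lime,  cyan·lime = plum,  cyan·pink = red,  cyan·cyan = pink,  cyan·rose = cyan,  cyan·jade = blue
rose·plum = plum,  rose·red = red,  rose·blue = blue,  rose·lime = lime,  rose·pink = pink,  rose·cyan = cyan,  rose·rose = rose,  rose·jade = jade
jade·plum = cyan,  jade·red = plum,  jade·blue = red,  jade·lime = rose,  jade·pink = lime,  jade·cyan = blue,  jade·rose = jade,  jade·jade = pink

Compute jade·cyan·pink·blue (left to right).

jade·cyan = blue
blue·pink = plum
plum·blue = pink

pink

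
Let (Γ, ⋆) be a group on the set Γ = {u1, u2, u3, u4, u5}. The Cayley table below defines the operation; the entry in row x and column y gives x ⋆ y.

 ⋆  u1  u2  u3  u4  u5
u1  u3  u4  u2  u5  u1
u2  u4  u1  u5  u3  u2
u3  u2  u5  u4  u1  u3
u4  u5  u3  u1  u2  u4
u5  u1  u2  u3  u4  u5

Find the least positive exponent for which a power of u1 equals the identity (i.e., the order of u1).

The identity element is u5 (its row matches the header).
u1^1 = u1
u1^2 = u1 ⋆ u1 = u3
u1^3 = u3 ⋆ u1 = u2
u1^4 = u2 ⋆ u1 = u4
u1^5 = u4 ⋆ u1 = u5
The first power of u1 equal to the identity is u1^5, so ord(u1) = 5.
(Structurally, Γ here is isomorphic to the cyclic group Z_5.)

5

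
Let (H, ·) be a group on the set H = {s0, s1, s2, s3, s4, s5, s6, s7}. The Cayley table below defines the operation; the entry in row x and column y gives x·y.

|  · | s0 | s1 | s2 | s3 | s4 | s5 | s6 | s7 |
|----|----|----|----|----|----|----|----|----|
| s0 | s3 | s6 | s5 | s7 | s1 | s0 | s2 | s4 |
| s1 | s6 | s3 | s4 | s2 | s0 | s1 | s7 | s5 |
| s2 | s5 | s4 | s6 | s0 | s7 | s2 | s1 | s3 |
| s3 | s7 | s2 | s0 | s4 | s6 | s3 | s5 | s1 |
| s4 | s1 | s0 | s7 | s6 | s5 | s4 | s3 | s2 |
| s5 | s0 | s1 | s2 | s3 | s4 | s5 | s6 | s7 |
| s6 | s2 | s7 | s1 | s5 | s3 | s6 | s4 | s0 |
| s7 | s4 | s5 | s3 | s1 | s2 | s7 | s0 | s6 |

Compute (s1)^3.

s1^1 = s1
s1^2 = s1·s1 = s3
s1^3 = s3·s1 = s2

s2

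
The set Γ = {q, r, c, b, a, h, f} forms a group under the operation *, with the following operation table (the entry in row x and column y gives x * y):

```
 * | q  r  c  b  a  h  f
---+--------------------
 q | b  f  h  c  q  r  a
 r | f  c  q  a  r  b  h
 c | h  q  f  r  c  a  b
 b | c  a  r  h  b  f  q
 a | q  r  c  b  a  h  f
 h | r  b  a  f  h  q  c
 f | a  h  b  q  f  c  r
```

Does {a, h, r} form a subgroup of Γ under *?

r * r = c, which is not in {a, h, r}.
The subset is not closed under *, so it is not a subgroup.
(Structurally, Γ here is isomorphic to the cyclic group Z_7.)

No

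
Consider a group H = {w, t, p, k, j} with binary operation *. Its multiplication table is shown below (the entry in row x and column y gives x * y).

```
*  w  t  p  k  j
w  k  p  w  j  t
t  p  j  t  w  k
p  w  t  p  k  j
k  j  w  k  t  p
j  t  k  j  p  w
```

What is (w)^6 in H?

w

w^1 = w
w^2 = w * w = k
w^3 = k * w = j
w^4 = j * w = t
w^5 = t * w = p
w^6 = p * w = w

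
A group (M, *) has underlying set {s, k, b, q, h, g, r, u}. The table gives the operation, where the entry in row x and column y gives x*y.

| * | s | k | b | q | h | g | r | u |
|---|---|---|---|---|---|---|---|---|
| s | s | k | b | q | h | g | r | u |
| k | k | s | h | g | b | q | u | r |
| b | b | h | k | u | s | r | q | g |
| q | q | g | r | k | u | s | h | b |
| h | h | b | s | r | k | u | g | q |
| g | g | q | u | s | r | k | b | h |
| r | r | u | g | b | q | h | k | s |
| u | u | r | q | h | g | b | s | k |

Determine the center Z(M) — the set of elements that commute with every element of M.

{k, s}

An element z is central iff its row equals its column in the table.
For g: g*h = r ≠ u = h*g, so g ∉ Z.
Checking each element this way leaves Z(M) = {k, s}.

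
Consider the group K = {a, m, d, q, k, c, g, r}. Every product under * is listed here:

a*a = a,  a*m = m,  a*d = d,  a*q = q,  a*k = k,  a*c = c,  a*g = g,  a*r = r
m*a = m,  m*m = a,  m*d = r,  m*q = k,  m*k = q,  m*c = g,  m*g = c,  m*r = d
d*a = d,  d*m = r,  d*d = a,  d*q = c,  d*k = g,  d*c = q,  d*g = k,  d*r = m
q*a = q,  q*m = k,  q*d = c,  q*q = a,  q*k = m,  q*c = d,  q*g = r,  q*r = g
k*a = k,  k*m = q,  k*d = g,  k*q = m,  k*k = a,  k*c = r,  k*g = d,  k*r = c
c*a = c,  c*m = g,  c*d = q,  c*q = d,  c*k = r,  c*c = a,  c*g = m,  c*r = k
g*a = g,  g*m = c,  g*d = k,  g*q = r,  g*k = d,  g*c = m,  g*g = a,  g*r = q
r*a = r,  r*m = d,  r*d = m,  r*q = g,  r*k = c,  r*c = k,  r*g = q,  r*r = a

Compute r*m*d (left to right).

r*m = d
d*d = a

a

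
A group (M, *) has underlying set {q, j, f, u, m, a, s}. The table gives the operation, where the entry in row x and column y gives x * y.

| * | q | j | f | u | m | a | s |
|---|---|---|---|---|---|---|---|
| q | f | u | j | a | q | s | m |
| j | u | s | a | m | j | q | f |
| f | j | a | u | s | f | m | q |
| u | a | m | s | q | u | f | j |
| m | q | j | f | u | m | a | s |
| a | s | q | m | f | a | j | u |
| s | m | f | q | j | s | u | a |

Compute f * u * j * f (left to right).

u

f * u = s
s * j = f
f * f = u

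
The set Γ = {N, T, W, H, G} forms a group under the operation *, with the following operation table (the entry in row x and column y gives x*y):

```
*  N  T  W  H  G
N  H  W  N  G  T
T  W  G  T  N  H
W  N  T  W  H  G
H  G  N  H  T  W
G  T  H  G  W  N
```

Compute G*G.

Read row G, column G: G*G = N.

N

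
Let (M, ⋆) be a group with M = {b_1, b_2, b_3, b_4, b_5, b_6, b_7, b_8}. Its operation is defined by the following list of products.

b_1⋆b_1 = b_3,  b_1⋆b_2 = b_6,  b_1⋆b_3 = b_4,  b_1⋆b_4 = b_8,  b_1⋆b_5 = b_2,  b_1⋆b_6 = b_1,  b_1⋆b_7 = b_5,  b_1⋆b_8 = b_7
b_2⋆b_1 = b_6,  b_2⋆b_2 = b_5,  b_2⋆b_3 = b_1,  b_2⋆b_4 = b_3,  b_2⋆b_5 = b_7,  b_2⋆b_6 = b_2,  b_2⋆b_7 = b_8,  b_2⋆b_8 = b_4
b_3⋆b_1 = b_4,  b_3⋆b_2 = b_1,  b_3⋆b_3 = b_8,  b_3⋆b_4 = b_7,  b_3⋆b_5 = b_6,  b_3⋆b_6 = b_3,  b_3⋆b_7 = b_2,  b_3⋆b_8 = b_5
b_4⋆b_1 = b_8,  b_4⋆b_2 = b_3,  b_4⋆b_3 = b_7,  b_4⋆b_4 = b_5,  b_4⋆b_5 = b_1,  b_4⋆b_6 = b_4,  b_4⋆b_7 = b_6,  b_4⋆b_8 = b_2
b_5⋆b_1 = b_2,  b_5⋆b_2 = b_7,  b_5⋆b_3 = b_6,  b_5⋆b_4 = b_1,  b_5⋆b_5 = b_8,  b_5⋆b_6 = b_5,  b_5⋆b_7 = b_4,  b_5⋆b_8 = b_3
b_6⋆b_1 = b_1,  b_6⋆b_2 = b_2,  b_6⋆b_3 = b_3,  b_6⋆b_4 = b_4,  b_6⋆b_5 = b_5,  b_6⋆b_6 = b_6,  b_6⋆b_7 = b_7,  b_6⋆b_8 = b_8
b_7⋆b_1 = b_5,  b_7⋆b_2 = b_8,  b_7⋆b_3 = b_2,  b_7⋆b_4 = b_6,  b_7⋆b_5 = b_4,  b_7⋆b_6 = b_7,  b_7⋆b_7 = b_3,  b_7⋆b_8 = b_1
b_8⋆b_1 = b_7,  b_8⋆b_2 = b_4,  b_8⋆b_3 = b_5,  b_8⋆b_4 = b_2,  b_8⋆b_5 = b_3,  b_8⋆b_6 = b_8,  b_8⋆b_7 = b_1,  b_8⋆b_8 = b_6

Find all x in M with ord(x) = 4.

{b_3, b_5}

Identity is b_6. Compute the order of each non-identity element by repeated multiplication:
  b_1: b_1 → b_3 → b_4 → b_8 → b_7 → b_5 → b_2 → b_6  (order 8)
  b_2: b_2 → b_5 → b_7 → b_8 → b_4 → b_3 → b_1 → b_6  (order 8)
  b_3: b_3 → b_8 → b_5 → b_6  (order 4)
  b_4: b_4 → b_5 → b_1 → b_8 → b_2 → b_3 → b_7 → b_6  (order 8)
  b_5: b_5 → b_8 → b_3 → b_6  (order 4)
  b_7: b_7 → b_3 → b_2 → b_8 → b_1 → b_5 → b_4 → b_6  (order 8)
  b_8: b_8 → b_6  (order 2)
Elements of order 4: {b_3, b_5}.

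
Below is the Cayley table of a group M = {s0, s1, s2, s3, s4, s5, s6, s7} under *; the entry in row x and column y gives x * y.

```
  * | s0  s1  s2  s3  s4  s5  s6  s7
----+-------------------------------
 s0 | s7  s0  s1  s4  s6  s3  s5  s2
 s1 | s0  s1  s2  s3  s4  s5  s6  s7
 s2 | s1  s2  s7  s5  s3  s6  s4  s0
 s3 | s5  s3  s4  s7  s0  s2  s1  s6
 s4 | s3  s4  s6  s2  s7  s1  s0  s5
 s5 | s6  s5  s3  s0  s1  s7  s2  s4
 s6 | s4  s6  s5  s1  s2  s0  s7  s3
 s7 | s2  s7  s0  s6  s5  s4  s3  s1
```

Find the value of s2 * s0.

Read row s2, column s0: s2 * s0 = s1.
(Structurally, M here is isomorphic to the quaternion group Q_8.)

s1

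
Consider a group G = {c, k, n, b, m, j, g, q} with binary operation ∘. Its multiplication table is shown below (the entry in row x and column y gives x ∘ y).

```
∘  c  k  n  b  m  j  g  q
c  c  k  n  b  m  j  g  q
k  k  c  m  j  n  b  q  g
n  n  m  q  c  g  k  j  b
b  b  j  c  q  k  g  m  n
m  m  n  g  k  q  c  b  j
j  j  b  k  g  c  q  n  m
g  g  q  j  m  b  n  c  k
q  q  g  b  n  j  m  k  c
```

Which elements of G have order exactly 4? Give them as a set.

{b, j, m, n}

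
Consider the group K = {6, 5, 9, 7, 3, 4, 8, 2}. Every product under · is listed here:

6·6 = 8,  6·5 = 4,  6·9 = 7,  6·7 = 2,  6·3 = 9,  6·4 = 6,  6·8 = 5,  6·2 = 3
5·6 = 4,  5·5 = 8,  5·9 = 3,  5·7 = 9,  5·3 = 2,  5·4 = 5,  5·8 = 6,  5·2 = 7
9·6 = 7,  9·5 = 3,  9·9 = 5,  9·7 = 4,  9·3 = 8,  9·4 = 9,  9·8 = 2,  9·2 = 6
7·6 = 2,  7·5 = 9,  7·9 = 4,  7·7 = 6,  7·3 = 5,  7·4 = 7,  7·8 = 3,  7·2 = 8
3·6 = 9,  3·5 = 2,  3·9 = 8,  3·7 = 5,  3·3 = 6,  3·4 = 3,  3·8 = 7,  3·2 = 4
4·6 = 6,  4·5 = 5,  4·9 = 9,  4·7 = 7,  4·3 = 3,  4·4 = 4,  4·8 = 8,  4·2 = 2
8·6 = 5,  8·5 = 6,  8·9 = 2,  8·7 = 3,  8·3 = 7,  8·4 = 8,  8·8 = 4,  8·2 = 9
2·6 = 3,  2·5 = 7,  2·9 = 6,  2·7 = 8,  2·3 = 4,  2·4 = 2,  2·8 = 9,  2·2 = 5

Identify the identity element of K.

The identity e satisfies e·x = x for all x, so its row in the table reproduces the column headers.
Row 4 reads: 6, 5, 9, 7, 3, 4, 8, 2 — exactly the header order. So 4 is the identity.
(Structurally, K here is isomorphic to the cyclic group Z_8.)

4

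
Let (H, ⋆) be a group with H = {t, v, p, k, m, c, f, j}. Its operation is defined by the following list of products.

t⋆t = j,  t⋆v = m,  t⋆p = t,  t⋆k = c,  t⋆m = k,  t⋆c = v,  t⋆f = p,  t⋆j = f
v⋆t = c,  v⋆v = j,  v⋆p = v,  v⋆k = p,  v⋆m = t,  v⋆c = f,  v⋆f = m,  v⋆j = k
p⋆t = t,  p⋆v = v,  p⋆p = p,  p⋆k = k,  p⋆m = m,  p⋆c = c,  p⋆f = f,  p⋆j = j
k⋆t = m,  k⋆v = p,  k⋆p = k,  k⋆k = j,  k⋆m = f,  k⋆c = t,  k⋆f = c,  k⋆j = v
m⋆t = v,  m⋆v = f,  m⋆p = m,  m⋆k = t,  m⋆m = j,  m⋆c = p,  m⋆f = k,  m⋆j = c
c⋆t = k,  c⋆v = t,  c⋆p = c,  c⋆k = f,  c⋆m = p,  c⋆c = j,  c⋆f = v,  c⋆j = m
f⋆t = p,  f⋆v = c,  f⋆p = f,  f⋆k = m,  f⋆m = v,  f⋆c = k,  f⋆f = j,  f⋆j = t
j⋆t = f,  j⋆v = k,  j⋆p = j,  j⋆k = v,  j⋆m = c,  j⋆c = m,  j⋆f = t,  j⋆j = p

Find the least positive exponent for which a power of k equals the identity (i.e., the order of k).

The identity element is p (its row matches the header).
k^1 = k
k^2 = k ⋆ k = j
k^3 = j ⋆ k = v
k^4 = v ⋆ k = p
The first power of k equal to the identity is k^4, so ord(k) = 4.

4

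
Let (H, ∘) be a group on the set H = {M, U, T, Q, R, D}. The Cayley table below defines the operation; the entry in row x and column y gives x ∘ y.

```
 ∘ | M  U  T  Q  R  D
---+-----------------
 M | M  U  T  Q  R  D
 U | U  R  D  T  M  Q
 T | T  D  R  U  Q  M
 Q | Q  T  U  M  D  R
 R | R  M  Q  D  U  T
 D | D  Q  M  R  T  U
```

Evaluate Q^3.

Q^1 = Q
Q^2 = Q ∘ Q = M
Q^3 = M ∘ Q = Q

Q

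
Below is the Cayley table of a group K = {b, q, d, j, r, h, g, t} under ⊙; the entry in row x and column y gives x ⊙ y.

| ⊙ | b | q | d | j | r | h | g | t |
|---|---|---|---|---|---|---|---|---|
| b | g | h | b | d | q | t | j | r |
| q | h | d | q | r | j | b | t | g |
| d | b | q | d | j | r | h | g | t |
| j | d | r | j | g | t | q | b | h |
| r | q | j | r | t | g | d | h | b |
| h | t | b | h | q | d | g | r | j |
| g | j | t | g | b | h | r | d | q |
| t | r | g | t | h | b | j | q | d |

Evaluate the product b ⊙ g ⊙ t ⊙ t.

b ⊙ g = j
j ⊙ t = h
h ⊙ t = j

j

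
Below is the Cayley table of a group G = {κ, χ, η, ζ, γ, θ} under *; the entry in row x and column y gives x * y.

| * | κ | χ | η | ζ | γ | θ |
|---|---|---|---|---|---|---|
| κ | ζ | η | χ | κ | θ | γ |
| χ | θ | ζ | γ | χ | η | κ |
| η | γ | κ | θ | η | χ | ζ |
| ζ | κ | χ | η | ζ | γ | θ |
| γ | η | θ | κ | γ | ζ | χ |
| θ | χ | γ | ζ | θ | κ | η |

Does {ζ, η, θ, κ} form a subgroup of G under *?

θ * κ = χ, which is not in {ζ, η, θ, κ}.
The subset is not closed under *, so it is not a subgroup.

No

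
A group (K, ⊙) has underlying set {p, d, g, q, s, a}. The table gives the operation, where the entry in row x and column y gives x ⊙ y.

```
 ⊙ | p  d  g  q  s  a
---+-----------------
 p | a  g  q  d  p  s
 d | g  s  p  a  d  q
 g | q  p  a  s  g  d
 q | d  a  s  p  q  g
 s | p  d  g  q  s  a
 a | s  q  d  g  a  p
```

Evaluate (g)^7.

g

g^1 = g
g^2 = g ⊙ g = a
g^3 = a ⊙ g = d
g^4 = d ⊙ g = p
g^5 = p ⊙ g = q
g^6 = q ⊙ g = s
g^7 = s ⊙ g = g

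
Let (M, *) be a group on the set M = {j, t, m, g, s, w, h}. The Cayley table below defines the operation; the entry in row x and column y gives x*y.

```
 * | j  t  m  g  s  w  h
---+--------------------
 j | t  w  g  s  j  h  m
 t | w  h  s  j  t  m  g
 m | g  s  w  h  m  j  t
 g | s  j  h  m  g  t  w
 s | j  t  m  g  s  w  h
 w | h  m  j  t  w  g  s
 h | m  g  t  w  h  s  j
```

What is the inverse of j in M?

g

First locate the identity: row s matches the header, so s is the identity.
Scan row j for s: j*g = s. Hence j^(-1) = g.
(Structurally, M here is isomorphic to the cyclic group Z_7.)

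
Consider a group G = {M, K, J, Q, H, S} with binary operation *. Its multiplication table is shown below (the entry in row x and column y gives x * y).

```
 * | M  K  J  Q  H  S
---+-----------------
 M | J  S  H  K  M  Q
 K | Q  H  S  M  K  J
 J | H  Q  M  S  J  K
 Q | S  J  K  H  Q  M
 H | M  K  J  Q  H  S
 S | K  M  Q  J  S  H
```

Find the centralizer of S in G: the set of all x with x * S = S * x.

{H, S}

Compare row S with column S entry by entry.
J * S = K but S * J = Q, so J does not.
Collecting the elements that commute with S: C(S) = {H, S}.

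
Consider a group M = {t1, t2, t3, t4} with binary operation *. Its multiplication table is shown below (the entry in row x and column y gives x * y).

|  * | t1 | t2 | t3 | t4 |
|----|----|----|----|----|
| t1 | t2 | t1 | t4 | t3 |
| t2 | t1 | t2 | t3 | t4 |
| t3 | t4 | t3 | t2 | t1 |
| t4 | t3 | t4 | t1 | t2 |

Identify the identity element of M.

t2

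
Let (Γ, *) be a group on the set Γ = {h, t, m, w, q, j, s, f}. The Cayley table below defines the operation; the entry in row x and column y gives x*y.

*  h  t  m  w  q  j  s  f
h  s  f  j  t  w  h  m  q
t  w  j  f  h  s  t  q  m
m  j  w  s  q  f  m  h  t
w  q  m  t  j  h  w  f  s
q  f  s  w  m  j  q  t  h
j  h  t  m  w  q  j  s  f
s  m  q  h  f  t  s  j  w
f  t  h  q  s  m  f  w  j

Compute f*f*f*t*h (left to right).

s

f*f = j
j*f = f
f*t = h
h*h = s
(Structurally, Γ here is isomorphic to the dihedral group D_4.)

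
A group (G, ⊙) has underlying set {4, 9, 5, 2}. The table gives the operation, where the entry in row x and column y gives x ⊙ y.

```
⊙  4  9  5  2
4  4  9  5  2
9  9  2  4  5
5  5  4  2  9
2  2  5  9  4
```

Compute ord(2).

The identity element is 4 (its row matches the header).
2^1 = 2
2^2 = 2 ⊙ 2 = 4
The first power of 2 equal to the identity is 2^2, so ord(2) = 2.

2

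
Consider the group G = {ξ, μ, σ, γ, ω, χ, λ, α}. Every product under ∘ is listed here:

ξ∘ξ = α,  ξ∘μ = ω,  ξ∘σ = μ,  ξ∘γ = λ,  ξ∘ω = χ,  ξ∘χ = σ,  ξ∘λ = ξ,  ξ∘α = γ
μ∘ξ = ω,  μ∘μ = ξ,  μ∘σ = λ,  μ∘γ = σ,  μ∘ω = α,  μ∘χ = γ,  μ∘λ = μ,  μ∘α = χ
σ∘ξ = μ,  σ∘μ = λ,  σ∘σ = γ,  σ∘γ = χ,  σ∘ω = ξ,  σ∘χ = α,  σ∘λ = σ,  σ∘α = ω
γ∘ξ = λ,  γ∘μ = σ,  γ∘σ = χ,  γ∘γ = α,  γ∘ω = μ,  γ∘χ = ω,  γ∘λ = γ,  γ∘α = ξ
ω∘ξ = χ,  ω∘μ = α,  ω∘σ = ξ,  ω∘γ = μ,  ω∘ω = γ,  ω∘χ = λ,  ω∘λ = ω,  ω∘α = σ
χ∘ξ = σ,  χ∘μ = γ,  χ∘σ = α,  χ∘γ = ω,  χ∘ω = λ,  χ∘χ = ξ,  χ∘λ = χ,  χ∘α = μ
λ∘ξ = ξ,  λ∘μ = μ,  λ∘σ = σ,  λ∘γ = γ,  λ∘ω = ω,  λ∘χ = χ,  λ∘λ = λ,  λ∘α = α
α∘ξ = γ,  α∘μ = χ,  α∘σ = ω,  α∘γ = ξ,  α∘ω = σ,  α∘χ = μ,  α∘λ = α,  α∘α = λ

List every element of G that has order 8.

Identity is λ. Compute the order of each non-identity element by repeated multiplication:
  ξ: ξ → α → γ → λ  (order 4)
  μ: μ → ξ → ω → α → χ → γ → σ → λ  (order 8)
  σ: σ → γ → χ → α → ω → ξ → μ → λ  (order 8)
  γ: γ → α → ξ → λ  (order 4)
  ω: ω → γ → μ → α → σ → ξ → χ → λ  (order 8)
  χ: χ → ξ → σ → α → μ → γ → ω → λ  (order 8)
  α: α → λ  (order 2)
Elements of order 8: {μ, σ, χ, ω}.
(Structurally, G here is isomorphic to the cyclic group Z_8.)

{μ, σ, χ, ω}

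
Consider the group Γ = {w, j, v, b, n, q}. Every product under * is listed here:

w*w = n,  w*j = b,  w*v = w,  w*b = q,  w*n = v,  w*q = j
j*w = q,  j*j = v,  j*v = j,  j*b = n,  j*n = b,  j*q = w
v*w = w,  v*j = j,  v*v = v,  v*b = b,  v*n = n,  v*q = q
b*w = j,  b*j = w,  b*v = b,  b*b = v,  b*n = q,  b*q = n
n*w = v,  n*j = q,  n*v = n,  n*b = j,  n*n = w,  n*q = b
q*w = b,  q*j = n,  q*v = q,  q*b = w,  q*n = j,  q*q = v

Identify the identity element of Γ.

v

The identity e satisfies e * x = x for all x, so its row in the table reproduces the column headers.
Row v reads: w, j, v, b, n, q — exactly the header order. So v is the identity.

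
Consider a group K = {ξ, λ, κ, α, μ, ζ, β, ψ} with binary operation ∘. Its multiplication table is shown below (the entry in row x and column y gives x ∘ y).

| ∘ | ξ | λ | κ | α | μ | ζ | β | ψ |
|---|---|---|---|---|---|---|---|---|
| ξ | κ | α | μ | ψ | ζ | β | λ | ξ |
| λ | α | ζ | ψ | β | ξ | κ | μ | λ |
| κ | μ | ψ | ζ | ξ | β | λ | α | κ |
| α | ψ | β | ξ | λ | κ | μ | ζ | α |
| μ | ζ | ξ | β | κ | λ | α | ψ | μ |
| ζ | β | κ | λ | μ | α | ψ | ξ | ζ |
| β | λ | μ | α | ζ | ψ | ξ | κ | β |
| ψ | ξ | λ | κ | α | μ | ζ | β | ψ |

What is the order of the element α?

8

The identity element is ψ (its row matches the header).
α^1 = α
α^2 = α ∘ α = λ
α^3 = λ ∘ α = β
α^4 = β ∘ α = ζ
α^5 = ζ ∘ α = μ
α^6 = μ ∘ α = κ
α^7 = κ ∘ α = ξ
α^8 = ξ ∘ α = ψ
The first power of α equal to the identity is α^8, so ord(α) = 8.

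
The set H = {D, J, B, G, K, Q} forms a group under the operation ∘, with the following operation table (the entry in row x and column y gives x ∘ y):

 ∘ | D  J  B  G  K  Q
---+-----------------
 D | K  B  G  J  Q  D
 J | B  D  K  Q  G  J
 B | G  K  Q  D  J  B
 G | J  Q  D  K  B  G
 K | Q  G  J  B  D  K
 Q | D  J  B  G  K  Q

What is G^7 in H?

G

G^1 = G
G^2 = G ∘ G = K
G^3 = K ∘ G = B
G^4 = B ∘ G = D
G^5 = D ∘ G = J
G^6 = J ∘ G = Q
G^7 = Q ∘ G = G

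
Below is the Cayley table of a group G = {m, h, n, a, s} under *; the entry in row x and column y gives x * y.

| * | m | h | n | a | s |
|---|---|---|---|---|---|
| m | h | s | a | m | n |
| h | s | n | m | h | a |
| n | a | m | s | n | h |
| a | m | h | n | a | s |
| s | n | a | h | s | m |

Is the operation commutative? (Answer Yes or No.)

Yes

Check whether the table is symmetric across its main diagonal.
Every entry (row x, col y) equals the entry (row y, col x), so G is abelian.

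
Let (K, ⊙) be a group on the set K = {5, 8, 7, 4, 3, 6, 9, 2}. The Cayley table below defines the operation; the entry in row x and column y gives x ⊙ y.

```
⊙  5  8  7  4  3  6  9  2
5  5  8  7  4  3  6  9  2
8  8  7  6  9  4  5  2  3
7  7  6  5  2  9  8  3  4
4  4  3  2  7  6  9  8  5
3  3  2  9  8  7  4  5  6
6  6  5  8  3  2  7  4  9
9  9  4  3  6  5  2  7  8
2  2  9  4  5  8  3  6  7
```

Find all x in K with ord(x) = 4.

{2, 3, 4, 6, 8, 9}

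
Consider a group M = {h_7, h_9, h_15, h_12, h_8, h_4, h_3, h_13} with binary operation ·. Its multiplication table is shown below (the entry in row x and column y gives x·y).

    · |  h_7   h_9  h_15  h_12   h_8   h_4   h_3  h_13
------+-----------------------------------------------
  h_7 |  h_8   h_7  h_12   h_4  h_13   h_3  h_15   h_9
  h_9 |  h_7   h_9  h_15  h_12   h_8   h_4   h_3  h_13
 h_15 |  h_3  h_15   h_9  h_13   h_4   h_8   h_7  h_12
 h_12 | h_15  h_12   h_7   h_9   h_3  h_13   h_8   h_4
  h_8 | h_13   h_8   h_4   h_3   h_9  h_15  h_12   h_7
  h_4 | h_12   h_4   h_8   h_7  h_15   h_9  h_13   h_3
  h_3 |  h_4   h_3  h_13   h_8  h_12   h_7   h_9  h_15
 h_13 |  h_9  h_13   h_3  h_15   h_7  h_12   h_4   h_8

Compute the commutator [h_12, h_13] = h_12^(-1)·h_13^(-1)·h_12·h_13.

h_8

Identity is h_9; from the table h_12^(-1) = h_12 and h_13^(-1) = h_7.
h_12·h_7 = h_15
h_15·h_12 = h_13
h_13·h_13 = h_8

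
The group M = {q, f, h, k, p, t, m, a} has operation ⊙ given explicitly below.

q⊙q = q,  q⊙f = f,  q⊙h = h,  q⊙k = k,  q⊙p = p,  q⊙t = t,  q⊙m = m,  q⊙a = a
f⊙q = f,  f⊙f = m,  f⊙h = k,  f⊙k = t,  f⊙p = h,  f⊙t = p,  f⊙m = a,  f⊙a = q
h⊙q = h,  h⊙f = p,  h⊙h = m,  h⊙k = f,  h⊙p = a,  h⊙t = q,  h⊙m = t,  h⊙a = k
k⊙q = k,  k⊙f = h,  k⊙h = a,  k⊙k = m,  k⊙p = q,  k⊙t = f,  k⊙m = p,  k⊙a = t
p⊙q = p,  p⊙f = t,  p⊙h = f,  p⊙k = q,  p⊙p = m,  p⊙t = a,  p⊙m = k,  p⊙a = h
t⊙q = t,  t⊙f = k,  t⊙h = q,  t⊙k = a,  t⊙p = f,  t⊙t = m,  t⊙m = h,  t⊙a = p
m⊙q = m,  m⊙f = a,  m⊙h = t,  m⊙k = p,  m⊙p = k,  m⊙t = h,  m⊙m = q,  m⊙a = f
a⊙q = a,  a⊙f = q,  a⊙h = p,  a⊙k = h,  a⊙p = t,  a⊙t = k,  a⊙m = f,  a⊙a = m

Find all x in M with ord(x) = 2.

{m}

Identity is q. Compute the order of each non-identity element by repeated multiplication:
  f: f → m → a → q  (order 4)
  h: h → m → t → q  (order 4)
  k: k → m → p → q  (order 4)
  p: p → m → k → q  (order 4)
  t: t → m → h → q  (order 4)
  m: m → q  (order 2)
  a: a → m → f → q  (order 4)
Elements of order 2: {m}.
(Structurally, M here is isomorphic to the quaternion group Q_8.)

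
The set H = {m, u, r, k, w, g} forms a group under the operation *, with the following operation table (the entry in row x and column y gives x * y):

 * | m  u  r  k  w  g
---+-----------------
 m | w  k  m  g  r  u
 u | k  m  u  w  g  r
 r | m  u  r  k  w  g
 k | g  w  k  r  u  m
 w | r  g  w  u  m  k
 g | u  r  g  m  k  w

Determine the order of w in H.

The identity element is r (its row matches the header).
w^1 = w
w^2 = w * w = m
w^3 = m * w = r
The first power of w equal to the identity is w^3, so ord(w) = 3.
(Structurally, H here is isomorphic to the cyclic group Z_6.)

3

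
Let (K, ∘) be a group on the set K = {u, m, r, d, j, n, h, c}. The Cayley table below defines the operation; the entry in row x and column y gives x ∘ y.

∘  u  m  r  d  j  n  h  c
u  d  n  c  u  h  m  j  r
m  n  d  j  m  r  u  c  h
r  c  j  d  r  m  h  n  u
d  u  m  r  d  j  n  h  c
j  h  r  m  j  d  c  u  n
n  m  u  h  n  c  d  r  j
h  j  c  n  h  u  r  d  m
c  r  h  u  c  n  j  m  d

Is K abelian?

Yes

Check whether the table is symmetric across its main diagonal.
Every entry (row x, col y) equals the entry (row y, col x), so K is abelian.
(In fact K ≅ the elementary abelian group (Z_2)^3.)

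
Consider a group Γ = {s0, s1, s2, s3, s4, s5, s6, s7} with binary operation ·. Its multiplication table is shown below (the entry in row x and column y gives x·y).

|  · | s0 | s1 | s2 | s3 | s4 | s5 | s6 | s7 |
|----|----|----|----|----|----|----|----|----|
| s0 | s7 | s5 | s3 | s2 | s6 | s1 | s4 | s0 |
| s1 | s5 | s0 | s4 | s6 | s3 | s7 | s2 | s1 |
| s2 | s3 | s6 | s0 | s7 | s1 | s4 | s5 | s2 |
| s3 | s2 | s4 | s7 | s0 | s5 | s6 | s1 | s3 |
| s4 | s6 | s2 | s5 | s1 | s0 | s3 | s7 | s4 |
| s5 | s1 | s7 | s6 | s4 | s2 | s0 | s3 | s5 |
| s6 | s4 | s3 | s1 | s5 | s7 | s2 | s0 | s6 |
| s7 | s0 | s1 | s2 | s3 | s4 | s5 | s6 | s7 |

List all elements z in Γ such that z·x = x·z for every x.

An element z is central iff its row equals its column in the table.
For s1: s1·s3 = s6 ≠ s4 = s3·s1, so s1 ∉ Z.
Checking each element this way leaves Z(Γ) = {s0, s7}.

{s0, s7}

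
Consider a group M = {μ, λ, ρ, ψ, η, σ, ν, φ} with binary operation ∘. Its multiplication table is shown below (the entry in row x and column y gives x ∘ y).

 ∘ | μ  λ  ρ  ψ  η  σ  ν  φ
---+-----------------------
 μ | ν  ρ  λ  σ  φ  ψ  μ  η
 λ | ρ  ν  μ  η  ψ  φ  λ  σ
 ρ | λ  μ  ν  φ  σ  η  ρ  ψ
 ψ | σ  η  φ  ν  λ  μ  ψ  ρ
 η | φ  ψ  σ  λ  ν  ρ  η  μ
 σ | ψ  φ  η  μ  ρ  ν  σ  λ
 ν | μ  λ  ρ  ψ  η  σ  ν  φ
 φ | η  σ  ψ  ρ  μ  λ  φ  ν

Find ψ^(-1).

ψ

First locate the identity: row ν matches the header, so ν is the identity.
Scan row ψ for ν: ψ ∘ ψ = ν. Hence ψ^(-1) = ψ.
(Structurally, M here is isomorphic to the elementary abelian group (Z_2)^3.)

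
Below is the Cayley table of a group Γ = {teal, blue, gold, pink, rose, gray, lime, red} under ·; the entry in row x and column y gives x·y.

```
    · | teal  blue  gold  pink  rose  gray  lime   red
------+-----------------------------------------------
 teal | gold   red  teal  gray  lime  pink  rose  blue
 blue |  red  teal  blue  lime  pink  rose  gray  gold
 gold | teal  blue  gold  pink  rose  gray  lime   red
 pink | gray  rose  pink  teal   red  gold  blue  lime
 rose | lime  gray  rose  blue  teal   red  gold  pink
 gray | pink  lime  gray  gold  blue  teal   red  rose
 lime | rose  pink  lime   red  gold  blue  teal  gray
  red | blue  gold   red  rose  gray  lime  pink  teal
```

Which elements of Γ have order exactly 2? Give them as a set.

Identity is gold. Compute the order of each non-identity element by repeated multiplication:
  teal: teal → gold  (order 2)
  blue: blue → teal → red → gold  (order 4)
  pink: pink → teal → gray → gold  (order 4)
  rose: rose → teal → lime → gold  (order 4)
  gray: gray → teal → pink → gold  (order 4)
  lime: lime → teal → rose → gold  (order 4)
  red: red → teal → blue → gold  (order 4)
Elements of order 2: {teal}.

{teal}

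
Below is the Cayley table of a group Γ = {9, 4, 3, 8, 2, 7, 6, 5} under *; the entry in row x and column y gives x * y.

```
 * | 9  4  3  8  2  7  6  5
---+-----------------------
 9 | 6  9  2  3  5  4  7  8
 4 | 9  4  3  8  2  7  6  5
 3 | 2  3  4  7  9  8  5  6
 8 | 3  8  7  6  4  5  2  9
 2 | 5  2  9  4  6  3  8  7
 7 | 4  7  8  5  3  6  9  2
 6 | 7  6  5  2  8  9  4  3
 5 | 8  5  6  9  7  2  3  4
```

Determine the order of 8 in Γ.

The identity element is 4 (its row matches the header).
8^1 = 8
8^2 = 8 * 8 = 6
8^3 = 6 * 8 = 2
8^4 = 2 * 8 = 4
The first power of 8 equal to the identity is 8^4, so ord(8) = 4.

4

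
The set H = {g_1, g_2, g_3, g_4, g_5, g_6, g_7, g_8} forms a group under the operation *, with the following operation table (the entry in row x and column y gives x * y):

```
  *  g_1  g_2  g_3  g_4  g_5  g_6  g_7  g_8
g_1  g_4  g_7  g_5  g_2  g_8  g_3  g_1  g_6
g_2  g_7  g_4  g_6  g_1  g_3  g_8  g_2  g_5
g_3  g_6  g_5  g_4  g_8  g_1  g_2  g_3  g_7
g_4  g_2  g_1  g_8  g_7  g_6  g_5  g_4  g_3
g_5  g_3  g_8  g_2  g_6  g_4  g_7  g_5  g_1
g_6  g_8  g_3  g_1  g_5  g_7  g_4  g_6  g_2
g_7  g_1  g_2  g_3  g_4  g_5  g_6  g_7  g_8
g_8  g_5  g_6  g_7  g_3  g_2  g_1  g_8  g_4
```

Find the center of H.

{g_4, g_7}

An element z is central iff its row equals its column in the table.
For g_1: g_1 * g_3 = g_5 ≠ g_6 = g_3 * g_1, so g_1 ∉ Z.
Checking each element this way leaves Z(H) = {g_4, g_7}.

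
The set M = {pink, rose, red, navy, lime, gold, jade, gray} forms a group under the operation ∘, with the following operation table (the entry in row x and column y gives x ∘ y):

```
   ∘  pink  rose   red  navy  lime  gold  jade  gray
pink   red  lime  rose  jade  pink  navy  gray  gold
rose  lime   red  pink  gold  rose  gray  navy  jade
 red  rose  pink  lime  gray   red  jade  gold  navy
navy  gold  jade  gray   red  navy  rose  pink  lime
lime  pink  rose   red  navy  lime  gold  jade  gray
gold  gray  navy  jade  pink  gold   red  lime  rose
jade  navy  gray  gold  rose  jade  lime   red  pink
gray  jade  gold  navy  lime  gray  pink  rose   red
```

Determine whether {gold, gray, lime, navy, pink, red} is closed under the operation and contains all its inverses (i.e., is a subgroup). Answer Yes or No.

No

red ∘ gold = jade, which is not in {gold, gray, lime, navy, pink, red}.
The subset is not closed under ∘, so it is not a subgroup.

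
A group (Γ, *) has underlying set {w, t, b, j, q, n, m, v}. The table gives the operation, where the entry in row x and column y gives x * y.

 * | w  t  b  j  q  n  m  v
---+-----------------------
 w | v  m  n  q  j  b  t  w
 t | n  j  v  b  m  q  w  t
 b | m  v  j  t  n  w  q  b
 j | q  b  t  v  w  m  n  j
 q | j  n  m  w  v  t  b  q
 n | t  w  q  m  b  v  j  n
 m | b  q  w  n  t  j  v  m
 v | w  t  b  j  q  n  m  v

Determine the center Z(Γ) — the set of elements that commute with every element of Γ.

An element z is central iff its row equals its column in the table.
For b: b * m = q ≠ w = m * b, so b ∉ Z.
Checking each element this way leaves Z(Γ) = {j, v}.
(Structurally, Γ here is isomorphic to the dihedral group D_4.)

{j, v}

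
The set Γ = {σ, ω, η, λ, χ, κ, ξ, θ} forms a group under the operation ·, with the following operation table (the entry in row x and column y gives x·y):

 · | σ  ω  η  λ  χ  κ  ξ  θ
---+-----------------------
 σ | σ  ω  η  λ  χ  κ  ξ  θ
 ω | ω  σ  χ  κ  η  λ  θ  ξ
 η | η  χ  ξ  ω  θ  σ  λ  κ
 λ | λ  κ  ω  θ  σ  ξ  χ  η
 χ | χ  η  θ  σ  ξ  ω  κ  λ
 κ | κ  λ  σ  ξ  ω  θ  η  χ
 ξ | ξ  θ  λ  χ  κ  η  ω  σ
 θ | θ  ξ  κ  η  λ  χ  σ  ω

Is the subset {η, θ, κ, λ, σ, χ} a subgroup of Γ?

No

λ·η = ω, which is not in {η, θ, κ, λ, σ, χ}.
The subset is not closed under ·, so it is not a subgroup.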